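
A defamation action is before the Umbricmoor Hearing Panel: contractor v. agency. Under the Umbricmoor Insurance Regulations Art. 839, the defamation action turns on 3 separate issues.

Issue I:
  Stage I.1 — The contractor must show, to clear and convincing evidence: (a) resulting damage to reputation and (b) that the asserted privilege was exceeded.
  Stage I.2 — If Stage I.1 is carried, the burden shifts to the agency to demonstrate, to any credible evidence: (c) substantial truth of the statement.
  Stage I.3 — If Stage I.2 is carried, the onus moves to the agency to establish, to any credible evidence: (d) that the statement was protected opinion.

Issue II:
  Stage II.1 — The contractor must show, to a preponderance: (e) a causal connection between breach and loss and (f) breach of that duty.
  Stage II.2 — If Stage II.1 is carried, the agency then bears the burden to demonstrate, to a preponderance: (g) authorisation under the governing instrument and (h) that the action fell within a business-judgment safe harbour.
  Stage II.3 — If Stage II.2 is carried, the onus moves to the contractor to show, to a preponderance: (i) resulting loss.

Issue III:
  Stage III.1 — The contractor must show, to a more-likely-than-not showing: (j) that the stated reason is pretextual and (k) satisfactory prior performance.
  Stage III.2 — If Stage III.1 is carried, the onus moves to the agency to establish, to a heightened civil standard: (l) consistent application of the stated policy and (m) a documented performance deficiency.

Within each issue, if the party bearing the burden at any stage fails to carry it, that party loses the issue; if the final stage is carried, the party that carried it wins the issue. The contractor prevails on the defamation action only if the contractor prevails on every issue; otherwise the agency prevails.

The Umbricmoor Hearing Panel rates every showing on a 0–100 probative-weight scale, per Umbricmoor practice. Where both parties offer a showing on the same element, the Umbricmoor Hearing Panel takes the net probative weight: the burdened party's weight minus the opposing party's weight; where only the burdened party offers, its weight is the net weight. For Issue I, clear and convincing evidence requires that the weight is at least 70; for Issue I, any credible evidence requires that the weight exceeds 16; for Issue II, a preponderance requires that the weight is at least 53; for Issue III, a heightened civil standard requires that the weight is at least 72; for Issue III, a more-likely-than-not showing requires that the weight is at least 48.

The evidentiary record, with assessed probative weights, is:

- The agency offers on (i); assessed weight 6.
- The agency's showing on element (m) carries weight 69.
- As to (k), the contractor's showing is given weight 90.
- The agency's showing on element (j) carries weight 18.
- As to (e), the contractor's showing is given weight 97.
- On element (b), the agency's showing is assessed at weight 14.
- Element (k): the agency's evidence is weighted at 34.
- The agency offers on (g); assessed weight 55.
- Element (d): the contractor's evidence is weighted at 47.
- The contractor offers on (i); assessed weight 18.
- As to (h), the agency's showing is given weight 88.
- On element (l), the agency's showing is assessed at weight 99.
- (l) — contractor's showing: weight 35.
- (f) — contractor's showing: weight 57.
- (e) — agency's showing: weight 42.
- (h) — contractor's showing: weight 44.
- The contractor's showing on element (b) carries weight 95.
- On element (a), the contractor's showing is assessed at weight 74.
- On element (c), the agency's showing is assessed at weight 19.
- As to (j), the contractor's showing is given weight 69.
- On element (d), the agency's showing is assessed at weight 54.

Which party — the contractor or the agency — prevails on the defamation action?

contractor

— Issue I —
Stage I.1 — burden on contractor; standard: clear and convincing evidence (weight is at least 70).
    (a): 74 ≥ 70 [met]
    (b): 95 − 14 = 81 ≥ 70 [met]
  All elements met. The burden passes to the agency.
Stage I.2 — burden on agency; standard: any credible evidence (weight exceeds 16).
    (c): 19 > 16 [met]
  All elements met. The agency retains the burden for Stage I.3.
Stage I.3 — burden on agency; standard: any credible evidence (weight exceeds 16).
    (d): 54 − 47 = 7 ≤ 16 [not met]
  Not every element is met, so the agency fails to carry Stage I.3.
So the contractor prevails on this issue.
— Issue II —
At Stage II.1 the contractor must meet a preponderance (weight is at least 53): on (e) the weight is 97 less the opposing 42 gives net 55, ≥ 53, so (e) meets the standard; on (f) the weight is 57, ≥ 53, so (f) meets the standard.
  Stage II.1 carried; the burden shifts to the agency.
At Stage II.2 the agency must meet a preponderance (weight is at least 53): on (g) the weight is 55, which does reach 53, so (g) meets the standard; on (h) the weight is 88 less the opposing 44 gives net 44, < 53, so (h) does not meet the standard.
  The agency does not carry Stage II.2.
So the contractor prevails on this issue.
— Issue III —
Stage III.1 — burden on contractor; standard: a more-likely-than-not showing (weight is at least 48).
    (j): 69 − 18 = 51 ≥ 48 [met]
    (k): 90 − 34 = 56 ≥ 48 [met]
  All elements met. The burden passes to the agency.
Stage III.2 — burden on agency; standard: a heightened civil standard (weight is at least 72).
    (l): 99 − 35 = 64 < 72 [not met]
    (m): 69 < 72 [not met]
  The agency does not carry Stage III.2.
The analysis ends at Stage III.2; the contractor prevails on this issue.
Per-issue: Issue I → contractor; Issue II → contractor; Issue III → contractor. The contractor must prevail on every issue; overall, the contractor prevails.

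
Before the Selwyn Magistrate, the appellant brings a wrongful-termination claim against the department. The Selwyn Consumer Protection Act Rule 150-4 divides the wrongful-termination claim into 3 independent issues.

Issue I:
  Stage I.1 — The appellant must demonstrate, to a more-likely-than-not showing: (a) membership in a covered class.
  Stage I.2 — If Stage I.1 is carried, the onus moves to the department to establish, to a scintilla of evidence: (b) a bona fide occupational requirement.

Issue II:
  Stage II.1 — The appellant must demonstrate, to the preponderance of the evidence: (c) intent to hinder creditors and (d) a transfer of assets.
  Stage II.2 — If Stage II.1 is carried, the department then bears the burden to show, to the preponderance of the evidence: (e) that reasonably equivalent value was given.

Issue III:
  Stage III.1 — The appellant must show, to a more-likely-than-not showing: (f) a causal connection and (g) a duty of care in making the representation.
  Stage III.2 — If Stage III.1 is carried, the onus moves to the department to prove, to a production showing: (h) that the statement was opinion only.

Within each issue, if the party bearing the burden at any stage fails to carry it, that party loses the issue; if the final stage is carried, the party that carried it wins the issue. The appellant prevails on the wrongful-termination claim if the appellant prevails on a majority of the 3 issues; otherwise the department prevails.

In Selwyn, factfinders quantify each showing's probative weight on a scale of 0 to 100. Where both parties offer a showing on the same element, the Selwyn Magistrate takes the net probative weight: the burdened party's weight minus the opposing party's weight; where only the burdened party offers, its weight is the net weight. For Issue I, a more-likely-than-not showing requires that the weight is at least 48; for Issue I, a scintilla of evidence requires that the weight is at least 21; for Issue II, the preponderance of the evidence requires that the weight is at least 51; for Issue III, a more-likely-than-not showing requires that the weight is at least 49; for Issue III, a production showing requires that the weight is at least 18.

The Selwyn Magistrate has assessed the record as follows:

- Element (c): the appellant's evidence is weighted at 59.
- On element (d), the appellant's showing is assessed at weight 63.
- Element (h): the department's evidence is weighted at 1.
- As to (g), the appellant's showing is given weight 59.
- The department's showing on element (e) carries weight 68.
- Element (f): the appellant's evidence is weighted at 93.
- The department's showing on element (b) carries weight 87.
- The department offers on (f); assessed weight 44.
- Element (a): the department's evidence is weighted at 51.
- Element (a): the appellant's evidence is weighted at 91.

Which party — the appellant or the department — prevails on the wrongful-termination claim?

department

— Issue I —
Stage I.1 (appellant, a more-likely-than-not showing, weight is at least 48): (a) net 91−51=40 < 48 — fails.
  Not every element is met, so the appellant fails to carry Stage I.1.
The department prevails on this issue.
— Issue II —
Stage II.1 (appellant, the preponderance of the evidence, weight is at least 51): (c) 59 ≥ 51 — meets; (d) 63 ≥ 51 — meets.
  Stage II.1 is satisfied; the onus moves to the department.
Stage II.2 (department, the preponderance of the evidence, weight is at least 51): (e) 68 ≥ 51 — meets.
  The department carries the last stage.
With every stage satisfied, the department prevails on this issue.
— Issue III —
Stage III.1 — burden on appellant; standard: a more-likely-than-not showing (weight is at least 49).
    (f): 93 − 44 = 49 ≥ 49 [met]
    (g): 59 ≥ 49 [met]
  Stage III.1 carried; the burden shifts to the department.
Stage III.2 — burden on department; standard: a production showing (weight is at least 18).
    (h): 1 < 18 [not met]
  Not every element is met, so the department fails to carry Stage III.2.
The analysis ends at Stage III.2; the appellant prevails on this issue.
Per-issue: Issue I → department; Issue II → department; Issue III → appellant. The appellant must prevail on a majority of issues; overall, the department prevails.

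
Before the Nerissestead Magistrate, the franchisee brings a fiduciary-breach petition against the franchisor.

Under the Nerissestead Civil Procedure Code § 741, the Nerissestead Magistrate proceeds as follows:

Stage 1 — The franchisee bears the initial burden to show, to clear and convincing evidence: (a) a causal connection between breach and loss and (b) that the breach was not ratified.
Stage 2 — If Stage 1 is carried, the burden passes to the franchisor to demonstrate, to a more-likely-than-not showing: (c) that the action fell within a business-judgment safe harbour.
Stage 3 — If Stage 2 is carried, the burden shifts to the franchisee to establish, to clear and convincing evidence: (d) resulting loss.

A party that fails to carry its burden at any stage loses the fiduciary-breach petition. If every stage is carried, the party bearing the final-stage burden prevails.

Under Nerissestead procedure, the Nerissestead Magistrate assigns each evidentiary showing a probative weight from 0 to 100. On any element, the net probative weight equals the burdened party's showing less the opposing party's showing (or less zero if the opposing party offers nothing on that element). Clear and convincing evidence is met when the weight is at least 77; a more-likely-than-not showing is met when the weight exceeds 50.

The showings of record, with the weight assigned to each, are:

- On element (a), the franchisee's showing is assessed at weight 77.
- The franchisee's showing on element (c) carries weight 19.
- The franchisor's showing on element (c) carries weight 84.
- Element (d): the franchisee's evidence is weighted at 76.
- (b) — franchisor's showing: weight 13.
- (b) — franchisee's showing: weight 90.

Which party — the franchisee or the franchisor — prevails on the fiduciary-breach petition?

franchisor

At Stage 1 the franchisee must meet clear and convincing evidence (weight is at least 77): on (a) the weight is 77, which does reach 77, so (a) meets the standard; on (b) the weight is 90 less the opposing 13 gives net 77, which does reach 77, so (b) meets the standard.
  Stage 1 carried; the burden shifts to the franchisor.
At Stage 2 the franchisor must meet a more-likely-than-not showing (weight exceeds 50): on (c) the weight is 84 less the opposing 19 gives net 65, > 50, so (c) meets the standard.
  The franchisor carries Stage 2; the franchisee now bears the burden.
At Stage 3 the franchisee must meet clear and convincing evidence (weight is at least 77): on (d) the weight is 76, < 77, so (d) does not meet the standard.
  Stage 3 not carried; the franchisee fails its burden.
So the franchisor prevails.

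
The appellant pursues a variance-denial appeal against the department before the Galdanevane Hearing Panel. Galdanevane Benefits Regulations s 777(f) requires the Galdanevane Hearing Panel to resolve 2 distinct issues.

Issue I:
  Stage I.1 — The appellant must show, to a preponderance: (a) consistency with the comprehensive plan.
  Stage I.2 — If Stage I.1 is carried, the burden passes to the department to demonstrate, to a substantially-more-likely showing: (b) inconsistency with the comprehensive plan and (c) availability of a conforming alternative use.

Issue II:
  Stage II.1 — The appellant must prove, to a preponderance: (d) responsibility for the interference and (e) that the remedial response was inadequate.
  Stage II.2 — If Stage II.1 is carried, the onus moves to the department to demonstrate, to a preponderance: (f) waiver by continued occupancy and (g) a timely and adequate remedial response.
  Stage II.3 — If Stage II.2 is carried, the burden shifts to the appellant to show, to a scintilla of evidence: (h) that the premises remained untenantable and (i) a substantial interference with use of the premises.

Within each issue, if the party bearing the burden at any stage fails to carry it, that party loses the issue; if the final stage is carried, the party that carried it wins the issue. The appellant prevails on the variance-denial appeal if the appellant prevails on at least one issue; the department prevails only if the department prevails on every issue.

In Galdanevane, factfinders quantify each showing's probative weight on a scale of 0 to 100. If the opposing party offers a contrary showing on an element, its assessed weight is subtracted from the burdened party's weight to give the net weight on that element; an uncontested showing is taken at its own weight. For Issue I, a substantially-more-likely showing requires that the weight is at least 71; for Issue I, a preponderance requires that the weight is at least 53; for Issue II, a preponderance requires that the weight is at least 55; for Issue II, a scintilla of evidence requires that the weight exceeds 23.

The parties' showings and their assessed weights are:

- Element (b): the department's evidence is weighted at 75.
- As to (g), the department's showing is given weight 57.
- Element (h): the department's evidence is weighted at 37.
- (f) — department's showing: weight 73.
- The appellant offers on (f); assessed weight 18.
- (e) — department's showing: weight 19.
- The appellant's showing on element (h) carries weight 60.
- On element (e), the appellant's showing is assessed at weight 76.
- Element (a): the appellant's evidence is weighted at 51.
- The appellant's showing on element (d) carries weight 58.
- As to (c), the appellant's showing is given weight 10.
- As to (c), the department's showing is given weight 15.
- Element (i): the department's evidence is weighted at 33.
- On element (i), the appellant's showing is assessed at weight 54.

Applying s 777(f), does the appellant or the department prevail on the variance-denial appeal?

department

— Issue I —
Stage I.1 (appellant, a preponderance, weight is at least 53): (a) 51 < 53 — fails.
  Not every element is met, so the appellant fails to carry Stage I.1.
So the department prevails on this issue.
— Issue II —
Stage II.1 — burden on appellant; standard: a preponderance (weight is at least 55).
    (d): 58 ≥ 55 [met]
    (e): 76 − 19 = 57 ≥ 55 [met]
  Stage II.1 is satisfied; the onus moves to the department.
Stage II.2 — burden on department; standard: a preponderance (weight is at least 55).
    (f): 73 − 18 = 55 ≥ 55 [met]
    (g): 57 ≥ 55 [met]
  All elements met. The burden passes to the appellant.
Stage II.3 — burden on appellant; standard: a scintilla of evidence (weight exceeds 23).
    (h): 60 − 37 = 23 ≤ 23 [not met]
    (i): 54 − 33 = 21 ≤ 23 [not met]
  The appellant does not carry Stage II.3.
So the department prevails on this issue.
Per-issue: Issue I → department; Issue II → department. The appellant must prevail on at least one issue; overall, the department prevails.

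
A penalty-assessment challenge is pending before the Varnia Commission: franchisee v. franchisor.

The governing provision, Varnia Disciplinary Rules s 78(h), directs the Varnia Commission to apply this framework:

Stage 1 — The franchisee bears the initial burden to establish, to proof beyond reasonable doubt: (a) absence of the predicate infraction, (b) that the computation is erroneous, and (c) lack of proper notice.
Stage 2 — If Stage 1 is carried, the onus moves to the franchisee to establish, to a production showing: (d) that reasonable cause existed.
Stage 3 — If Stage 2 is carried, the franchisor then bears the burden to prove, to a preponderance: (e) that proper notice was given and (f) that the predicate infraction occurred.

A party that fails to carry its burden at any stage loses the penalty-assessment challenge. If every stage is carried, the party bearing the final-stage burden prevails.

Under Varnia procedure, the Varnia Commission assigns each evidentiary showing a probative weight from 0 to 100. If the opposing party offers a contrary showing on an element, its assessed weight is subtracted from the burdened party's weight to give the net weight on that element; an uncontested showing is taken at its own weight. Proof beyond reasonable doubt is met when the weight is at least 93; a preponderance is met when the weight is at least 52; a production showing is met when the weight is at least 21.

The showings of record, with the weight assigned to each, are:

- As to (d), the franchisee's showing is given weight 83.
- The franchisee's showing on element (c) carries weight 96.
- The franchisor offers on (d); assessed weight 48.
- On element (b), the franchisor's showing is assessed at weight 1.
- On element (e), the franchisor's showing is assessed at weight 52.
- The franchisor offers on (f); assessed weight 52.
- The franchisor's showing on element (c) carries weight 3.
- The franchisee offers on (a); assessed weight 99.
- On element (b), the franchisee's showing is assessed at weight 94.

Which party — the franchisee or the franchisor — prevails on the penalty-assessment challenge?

At Stage 1 the franchisee must meet proof beyond reasonable doubt (weight is at least 93): on (a) the weight is 99, which does reach 93, so (a) meets the standard; on (b) the weight is 94 less the opposing 1 gives net 93, which does reach 93, so (b) meets the standard; on (c) the weight is 96 less the opposing 3 gives net 93, which does reach 93, so (c) meets the standard.
  All elements met. The franchisee retains the burden for Stage 2.
At Stage 2 the franchisee must meet a production showing (weight is at least 21): on (d) the weight is 83 less the opposing 48 gives net 35, which does reach 21, so (d) meets the standard.
  All elements met. The burden passes to the franchisor.
At Stage 3 the franchisor must meet a preponderance (weight is at least 52): on (e) the weight is 52, ≥ 52, so (e) meets the standard; on (f) the weight is 52, ≥ 52, so (f) meets the standard.
  All elements met at the final stage.
Every stage carried; the franchisor prevails.

franchisor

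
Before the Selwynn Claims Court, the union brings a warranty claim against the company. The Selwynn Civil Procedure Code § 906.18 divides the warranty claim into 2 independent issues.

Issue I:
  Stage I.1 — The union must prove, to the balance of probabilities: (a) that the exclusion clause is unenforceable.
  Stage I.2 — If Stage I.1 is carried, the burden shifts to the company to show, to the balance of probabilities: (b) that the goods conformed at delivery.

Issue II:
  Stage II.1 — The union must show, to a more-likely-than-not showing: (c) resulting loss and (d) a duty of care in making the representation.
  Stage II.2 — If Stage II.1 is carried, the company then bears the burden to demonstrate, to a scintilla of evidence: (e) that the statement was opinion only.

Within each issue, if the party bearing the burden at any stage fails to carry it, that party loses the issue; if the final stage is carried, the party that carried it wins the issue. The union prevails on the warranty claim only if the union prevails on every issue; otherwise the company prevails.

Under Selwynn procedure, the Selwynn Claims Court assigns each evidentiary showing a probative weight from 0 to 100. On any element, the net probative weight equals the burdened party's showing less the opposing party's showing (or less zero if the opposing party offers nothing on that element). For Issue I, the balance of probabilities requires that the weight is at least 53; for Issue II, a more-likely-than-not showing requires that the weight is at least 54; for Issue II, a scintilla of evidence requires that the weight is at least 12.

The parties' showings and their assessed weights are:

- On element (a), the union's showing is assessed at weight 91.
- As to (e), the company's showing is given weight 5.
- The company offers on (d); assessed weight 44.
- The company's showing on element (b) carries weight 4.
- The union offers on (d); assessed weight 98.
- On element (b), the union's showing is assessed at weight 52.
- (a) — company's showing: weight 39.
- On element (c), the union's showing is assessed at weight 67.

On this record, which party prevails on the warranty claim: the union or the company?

company

— Issue I —
At Stage I.1 the union must meet the balance of probabilities (weight is at least 53): on (a) the weight is 91 less the opposing 39 gives net 52, < 53, so (a) does not meet the standard.
  The union does not carry Stage I.1.
So the company prevails on this issue.
— Issue II —
Stage II.1 — burden on union; standard: a more-likely-than-not showing (weight is at least 54).
    (c): 67 ≥ 54 [met]
    (d): 98 − 44 = 54 ≥ 54 [met]
  All elements met. The burden passes to the company.
Stage II.2 — burden on company; standard: a scintilla of evidence (weight is at least 12).
    (e): 5 < 12 [not met]
  Not every element is met, so the company fails to carry Stage II.2.
So the union prevails on this issue.
Per-issue: Issue I → company; Issue II → union. The union must prevail on every issue; overall, the company prevails.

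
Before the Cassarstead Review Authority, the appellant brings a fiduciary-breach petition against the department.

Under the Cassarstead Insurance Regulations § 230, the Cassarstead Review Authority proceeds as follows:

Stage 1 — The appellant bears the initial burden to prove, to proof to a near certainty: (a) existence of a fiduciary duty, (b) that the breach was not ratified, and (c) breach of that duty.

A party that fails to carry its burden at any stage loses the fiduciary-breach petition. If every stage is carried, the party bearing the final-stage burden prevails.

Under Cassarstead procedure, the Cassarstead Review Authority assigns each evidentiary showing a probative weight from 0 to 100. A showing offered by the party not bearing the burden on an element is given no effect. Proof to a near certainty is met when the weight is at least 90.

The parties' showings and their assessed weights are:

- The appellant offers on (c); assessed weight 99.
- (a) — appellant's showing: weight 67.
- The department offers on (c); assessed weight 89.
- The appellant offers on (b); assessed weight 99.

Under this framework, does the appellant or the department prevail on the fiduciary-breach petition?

Stage 1 (appellant, proof to a near certainty, weight is at least 90): (a) 67 < 90 — fails; (b) 99 ≥ 90 — meets; (c) 99 (department's 89 disregarded) ≥ 90 — meets.
  Not every element is met, so the appellant fails to carry Stage 1.
The department prevails.

department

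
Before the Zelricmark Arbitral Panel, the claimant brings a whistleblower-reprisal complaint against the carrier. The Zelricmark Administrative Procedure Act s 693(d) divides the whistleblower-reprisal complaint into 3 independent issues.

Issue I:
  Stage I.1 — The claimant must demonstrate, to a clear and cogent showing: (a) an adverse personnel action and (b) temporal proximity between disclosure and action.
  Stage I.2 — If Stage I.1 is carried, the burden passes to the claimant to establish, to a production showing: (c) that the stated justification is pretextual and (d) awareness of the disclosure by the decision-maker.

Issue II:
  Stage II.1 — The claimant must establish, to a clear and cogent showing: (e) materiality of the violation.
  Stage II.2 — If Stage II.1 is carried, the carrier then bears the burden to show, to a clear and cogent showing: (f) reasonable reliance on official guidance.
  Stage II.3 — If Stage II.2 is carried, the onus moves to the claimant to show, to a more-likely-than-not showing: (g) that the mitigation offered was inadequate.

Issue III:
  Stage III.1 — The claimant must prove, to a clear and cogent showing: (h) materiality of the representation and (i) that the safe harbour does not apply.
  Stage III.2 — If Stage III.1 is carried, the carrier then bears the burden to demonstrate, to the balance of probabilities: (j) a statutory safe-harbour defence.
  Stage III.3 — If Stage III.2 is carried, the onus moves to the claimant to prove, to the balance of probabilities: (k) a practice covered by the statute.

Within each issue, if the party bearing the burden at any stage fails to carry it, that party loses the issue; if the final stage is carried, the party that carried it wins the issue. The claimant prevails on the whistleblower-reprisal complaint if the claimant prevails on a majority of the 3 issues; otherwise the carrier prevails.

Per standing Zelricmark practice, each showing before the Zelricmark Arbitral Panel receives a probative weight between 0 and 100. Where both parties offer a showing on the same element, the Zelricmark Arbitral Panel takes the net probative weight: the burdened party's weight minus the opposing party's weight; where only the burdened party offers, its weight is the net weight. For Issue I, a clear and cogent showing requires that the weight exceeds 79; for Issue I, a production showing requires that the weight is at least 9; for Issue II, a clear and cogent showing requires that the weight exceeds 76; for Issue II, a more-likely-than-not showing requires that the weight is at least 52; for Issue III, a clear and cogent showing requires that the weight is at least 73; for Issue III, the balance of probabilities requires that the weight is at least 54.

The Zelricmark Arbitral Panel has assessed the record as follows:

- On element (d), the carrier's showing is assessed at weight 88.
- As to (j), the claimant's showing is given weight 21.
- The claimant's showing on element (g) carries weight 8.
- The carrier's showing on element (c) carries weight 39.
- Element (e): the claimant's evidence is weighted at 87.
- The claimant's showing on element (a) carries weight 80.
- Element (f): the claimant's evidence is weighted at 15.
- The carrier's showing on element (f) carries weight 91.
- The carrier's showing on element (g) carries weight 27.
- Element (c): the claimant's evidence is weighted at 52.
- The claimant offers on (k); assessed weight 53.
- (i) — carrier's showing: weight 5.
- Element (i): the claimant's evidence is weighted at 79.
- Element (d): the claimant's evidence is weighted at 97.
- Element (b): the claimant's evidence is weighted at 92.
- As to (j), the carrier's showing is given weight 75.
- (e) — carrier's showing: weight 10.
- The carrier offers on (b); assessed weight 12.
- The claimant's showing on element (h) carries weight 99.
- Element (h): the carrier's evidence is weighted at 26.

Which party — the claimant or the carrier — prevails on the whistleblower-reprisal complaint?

— Issue I —
At Stage I.1 the claimant must meet a clear and cogent showing (weight exceeds 79): on (a) the weight is 80, which does exceed 79, so (a) meets the standard; on (b) the weight is 92 less the opposing 12 gives net 80, which does exceed 79, so (b) meets the standard.
  Stage I.1 carried; the burden remains with the claimant.
At Stage I.2 the claimant must meet a production showing (weight is at least 9): on (c) the weight is 52 less the opposing 39 gives net 13, ≥ 9, so (c) meets the standard; on (d) the weight is 97 less the opposing 88 gives net 9, which does reach 9, so (d) meets the standard.
  Stage I.2 carried; the final stage is satisfied.
All stages carried — the claimant prevails on this issue.
— Issue II —
Stage II.1 (claimant, a clear and cogent showing, weight exceeds 76): (e) net 87−10=77 > 76 — meets.
  All elements met. The burden passes to the carrier.
Stage II.2 (carrier, a clear and cogent showing, weight exceeds 76): (f) net 91−15=76 ≤ 76 — fails.
  Stage II.2 not carried; the carrier fails its burden.
So the claimant prevails on this issue.
— Issue III —
Stage III.1 — burden on claimant; standard: a clear and cogent showing (weight is at least 73).
    (h): 99 − 26 = 73 ≥ 73 [met]
    (i): 79 − 5 = 74 ≥ 73 [met]
  Stage III.1 is satisfied; the onus moves to the carrier.
Stage III.2 — burden on carrier; standard: the balance of probabilities (weight is at least 54).
    (j): 75 − 21 = 54 ≥ 54 [met]
  Stage III.2 is satisfied; the onus moves to the claimant.
Stage III.3 — burden on claimant; standard: the balance of probabilities (weight is at least 54).
    (k): 53 < 54 [not met]
  Not every element is met, so the claimant fails to carry Stage III.3.
So the carrier prevails on this issue.
Per-issue: Issue I → claimant; Issue II → claimant; Issue III → carrier. The claimant must prevail on a majority of issues; overall, the claimant prevails.

claimant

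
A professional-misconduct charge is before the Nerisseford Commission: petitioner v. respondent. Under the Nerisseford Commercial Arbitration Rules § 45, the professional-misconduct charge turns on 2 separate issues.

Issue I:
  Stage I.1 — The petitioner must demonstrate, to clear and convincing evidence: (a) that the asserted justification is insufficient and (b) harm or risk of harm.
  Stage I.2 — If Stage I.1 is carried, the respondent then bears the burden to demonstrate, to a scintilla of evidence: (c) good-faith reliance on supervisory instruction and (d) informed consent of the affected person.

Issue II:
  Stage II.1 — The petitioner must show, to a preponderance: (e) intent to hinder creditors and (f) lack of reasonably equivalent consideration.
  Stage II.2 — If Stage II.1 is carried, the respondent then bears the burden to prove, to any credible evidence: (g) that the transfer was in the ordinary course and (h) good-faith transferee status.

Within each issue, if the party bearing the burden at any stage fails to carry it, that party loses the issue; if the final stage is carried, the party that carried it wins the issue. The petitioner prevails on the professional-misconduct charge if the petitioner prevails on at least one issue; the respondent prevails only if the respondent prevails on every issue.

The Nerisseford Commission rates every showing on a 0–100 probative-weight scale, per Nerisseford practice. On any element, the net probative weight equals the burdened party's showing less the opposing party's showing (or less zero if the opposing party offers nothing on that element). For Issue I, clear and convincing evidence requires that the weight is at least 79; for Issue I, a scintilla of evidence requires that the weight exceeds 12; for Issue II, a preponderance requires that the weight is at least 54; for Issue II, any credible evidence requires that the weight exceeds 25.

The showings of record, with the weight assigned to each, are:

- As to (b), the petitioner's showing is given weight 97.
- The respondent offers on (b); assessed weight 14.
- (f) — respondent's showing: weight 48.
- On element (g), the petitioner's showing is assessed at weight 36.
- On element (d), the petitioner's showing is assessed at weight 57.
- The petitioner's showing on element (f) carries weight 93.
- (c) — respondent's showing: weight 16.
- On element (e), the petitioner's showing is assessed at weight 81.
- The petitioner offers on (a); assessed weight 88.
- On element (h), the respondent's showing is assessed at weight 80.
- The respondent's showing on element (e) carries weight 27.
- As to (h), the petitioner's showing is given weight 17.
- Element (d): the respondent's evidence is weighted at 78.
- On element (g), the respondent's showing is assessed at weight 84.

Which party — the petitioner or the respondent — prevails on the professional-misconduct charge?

respondent

— Issue I —
At Stage I.1 the petitioner must meet clear and convincing evidence (weight is at least 79): on (a) the weight is 88, ≥ 79, so (a) meets the standard; on (b) the weight is 97 less the opposing 14 gives net 83, ≥ 79, so (b) meets the standard.
  All elements met. The burden passes to the respondent.
At Stage I.2 the respondent must meet a scintilla of evidence (weight exceeds 12): on (c) the weight is 16, which does exceed 12, so (c) meets the standard; on (d) the weight is 78 less the opposing 57 gives net 21, which does exceed 12, so (d) meets the standard.
  The respondent carries the last stage.
With every stage satisfied, the respondent prevails on this issue.
— Issue II —
Stage II.1 (petitioner, a preponderance, weight is at least 54): (e) net 81−27=54 ≥ 54 — meets; (f) net 93−48=45 < 54 — fails.
  Stage II.1 not carried; the petitioner fails its burden.
The analysis ends at Stage II.1; the respondent prevails on this issue.
Per-issue: Issue I → respondent; Issue II → respondent. The petitioner must prevail on at least one issue; overall, the respondent prevails.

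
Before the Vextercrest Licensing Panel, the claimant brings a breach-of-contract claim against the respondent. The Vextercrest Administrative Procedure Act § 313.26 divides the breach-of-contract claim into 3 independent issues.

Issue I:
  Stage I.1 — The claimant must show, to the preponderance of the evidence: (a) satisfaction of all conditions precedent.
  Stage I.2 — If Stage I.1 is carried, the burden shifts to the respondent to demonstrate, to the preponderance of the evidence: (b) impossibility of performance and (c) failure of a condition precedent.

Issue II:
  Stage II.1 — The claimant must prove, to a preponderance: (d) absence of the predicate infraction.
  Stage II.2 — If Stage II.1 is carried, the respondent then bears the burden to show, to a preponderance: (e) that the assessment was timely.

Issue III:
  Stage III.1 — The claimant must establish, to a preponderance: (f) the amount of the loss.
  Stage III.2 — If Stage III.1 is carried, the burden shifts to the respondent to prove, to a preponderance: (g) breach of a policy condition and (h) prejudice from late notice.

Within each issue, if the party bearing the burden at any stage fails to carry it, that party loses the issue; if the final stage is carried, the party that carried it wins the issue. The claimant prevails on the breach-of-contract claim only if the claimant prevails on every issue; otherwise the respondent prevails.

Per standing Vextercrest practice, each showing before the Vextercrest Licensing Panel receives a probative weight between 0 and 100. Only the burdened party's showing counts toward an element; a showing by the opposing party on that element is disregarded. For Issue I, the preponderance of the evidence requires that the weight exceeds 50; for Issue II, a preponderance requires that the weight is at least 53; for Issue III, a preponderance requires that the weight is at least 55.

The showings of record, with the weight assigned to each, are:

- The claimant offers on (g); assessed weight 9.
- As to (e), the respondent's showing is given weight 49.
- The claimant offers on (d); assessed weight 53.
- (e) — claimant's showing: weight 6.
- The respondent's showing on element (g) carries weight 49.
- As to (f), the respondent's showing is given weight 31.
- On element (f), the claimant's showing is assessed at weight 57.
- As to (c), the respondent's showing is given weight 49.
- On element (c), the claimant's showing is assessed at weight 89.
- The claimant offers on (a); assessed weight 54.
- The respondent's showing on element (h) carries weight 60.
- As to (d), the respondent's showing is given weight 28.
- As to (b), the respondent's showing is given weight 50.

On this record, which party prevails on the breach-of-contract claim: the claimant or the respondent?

— Issue I —
Stage I.1 — burden on claimant; standard: the preponderance of the evidence (weight exceeds 50).
    (a): 54 > 50 [met]
  Stage I.1 is satisfied; the onus moves to the respondent.
Stage I.2 — burden on respondent; standard: the preponderance of the evidence (weight exceeds 50).
    (b): 50 ≤ 50 [not met]
    (c): 49 (claimant's 89 disregarded) ≤ 50 [not met]
  Not every element is met, so the respondent fails to carry Stage I.2.
So the claimant prevails on this issue.
— Issue II —
Stage II.1 — burden on claimant; standard: a preponderance (weight is at least 53).
    (d): 53 (respondent's 28 disregarded) ≥ 53 [met]
  All elements met. The burden passes to the respondent.
Stage II.2 — burden on respondent; standard: a preponderance (weight is at least 53).
    (e): 49 (claimant's 6 disregarded) < 53 [not met]
  The respondent does not carry Stage II.2.
So the claimant prevails on this issue.
— Issue III —
At Stage III.1 the claimant must meet a preponderance (weight is at least 55): on (f) the weight is 57 (the respondent's 31 is given no effect), which does reach 55, so (f) meets the standard.
  The claimant carries Stage III.1; the respondent now bears the burden.
At Stage III.2 the respondent must meet a preponderance (weight is at least 55): on (g) the weight is 49 (the claimant's 9 is given no effect), which does not reach 55, so (g) does not meet the standard; on (h) the weight is 60, which does reach 55, so (h) meets the standard.
  Stage III.2 not carried; the respondent fails its burden.
The analysis ends at Stage III.2; the claimant prevails on this issue.
Per-issue: Issue I → claimant; Issue II → claimant; Issue III → claimant. The claimant must prevail on every issue; overall, the claimant prevails.

claimant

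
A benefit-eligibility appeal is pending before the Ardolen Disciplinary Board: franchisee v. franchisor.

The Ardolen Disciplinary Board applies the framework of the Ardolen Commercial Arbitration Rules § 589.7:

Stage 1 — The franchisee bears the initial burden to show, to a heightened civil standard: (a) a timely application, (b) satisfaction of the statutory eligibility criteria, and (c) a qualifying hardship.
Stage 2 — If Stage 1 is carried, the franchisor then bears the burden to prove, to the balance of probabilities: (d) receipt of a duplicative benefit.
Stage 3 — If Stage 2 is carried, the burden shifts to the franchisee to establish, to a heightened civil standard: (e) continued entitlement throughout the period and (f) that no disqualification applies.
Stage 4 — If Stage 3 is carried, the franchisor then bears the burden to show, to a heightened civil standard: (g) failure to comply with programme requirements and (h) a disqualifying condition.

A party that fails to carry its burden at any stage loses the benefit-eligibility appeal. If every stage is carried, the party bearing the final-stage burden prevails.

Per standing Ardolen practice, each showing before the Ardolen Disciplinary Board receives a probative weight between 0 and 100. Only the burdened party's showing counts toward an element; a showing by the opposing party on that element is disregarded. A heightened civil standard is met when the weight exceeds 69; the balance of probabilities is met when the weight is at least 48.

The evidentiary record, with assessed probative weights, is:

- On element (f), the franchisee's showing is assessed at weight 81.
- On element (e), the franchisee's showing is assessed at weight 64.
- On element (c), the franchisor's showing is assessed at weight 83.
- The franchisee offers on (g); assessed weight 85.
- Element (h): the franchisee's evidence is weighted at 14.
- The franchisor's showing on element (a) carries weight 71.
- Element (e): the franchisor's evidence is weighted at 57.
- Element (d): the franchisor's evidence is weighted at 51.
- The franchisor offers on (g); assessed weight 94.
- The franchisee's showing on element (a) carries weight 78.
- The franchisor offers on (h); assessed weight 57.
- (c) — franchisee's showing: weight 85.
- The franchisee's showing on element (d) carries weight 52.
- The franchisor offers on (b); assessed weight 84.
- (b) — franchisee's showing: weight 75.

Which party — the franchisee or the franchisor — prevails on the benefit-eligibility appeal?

franchisor

Stage 1 — burden on franchisee; standard: a heightened civil standard (weight exceeds 69).
    (a): 78 (franchisor's 71 disregarded) > 69 [met]
    (b): 75 (franchisor's 84 disregarded) > 69 [met]
    (c): 85 (franchisor's 83 disregarded) > 69 [met]
  The franchisee carries Stage 1; the franchisor now bears the burden.
Stage 2 — burden on franchisor; standard: the balance of probabilities (weight is at least 48).
    (d): 51 (franchisee's 52 disregarded) ≥ 48 [met]
  All elements met. The burden passes to the franchisee.
Stage 3 — burden on franchisee; standard: a heightened civil standard (weight exceeds 69).
    (e): 64 (franchisor's 57 disregarded) ≤ 69 [not met]
    (f): 81 > 69 [met]
  Not every element is met, so the franchisee fails to carry Stage 3.
The franchisor prevails.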